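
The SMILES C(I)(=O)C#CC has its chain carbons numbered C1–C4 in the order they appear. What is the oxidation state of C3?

0

Assign +1 per bond to O/N/halogen, −1 per bond to H or an electropositive element, and 0 per bond to carbon.
C3 has a triple bond to C (3×0 = 0), one bond to C (0).
Oxidation state = 0 + 0 = 0.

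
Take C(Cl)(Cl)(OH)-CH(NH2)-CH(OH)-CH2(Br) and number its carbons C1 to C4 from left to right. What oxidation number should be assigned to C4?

-1

Each bond to a more electronegative atom (O, N, halogen) counts +1, each bond to a less electronegative atom (H, metal, B, Si) counts −1, and each C–C bond counts 0.
C4 has one bond to C (0), one bond to Br (+1), one bond to H (-1), one bond to H (-1).
Oxidation state = 0 + 1 − 1 − 1 = -1.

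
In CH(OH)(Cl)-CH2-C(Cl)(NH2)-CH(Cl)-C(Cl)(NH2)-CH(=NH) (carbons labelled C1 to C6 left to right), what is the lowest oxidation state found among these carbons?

-2

Count +1 for every bond to an atom more electronegative than carbon and −1 for every bond to one less electronegative; C–C bonds are 0. Tallying each carbon:
C1: 1C, 1H, 1O, 1Cl → 0 − 1 + 1 + 1 = +1
C2: 2C, 2H → 0 − 2 = -2
C3: 2C, 1N, 1Cl → 0 + 1 + 1 = +2
C4: 2C, 1H, 1Cl → 0 − 1 + 1 = 0
C5: 2C, 1N, 1Cl → 0 + 1 + 1 = +2
C6: 1C, 1H, 2N → 0 − 1 + 2 = +1
The lowest value is -2.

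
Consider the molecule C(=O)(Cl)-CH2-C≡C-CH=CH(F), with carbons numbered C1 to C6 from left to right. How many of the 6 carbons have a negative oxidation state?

Tallying each carbon's bonds:
C1: 1C, 2O, 1Cl → 0 + 2 + 1 = +3
C2: 2C, 2H → 0 − 2 = -2
C3: 4C → 0 = 0
C4: 4C → 0 = 0
C5: 3C, 1H → 0 − 1 = -1
C6: 2C, 1H, 1F → 0 − 1 + 1 = 0
2 carbons (C2, C5) meet the condition.

2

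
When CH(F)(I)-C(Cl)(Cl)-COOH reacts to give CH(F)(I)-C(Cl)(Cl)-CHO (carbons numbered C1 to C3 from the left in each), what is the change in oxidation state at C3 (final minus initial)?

-2

Before: C3 has 1 bond to C, 3 bonds to O → oxidation state +3.
After: C3 has 1 bond to C, 1 bond to H, 2 bonds to O → oxidation state +1.
Δ = +1 − (+3) = -2, so this is a reduction at C3.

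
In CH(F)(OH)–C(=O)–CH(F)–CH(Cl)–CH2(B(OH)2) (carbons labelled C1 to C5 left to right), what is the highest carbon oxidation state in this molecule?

Count +1 for every bond to an atom more electronegative than carbon and −1 for every bond to one less electronegative; C–C bonds are 0. Tallying each carbon:
C1: 1C, 1H, 1O, 1F → 0 − 1 + 1 + 1 = +1
C2: 2C, 2O → 0 + 2 = +2
C3: 2C, 1H, 1F → 0 − 1 + 1 = 0
C4: 2C, 1H, 1Cl → 0 − 1 + 1 = 0
C5: 1C, 2H, 1B → 0 − 2 − 1 = -3
The highest value is +2.

+2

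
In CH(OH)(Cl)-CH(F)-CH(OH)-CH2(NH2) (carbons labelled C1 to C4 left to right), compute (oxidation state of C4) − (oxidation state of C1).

C4: 1C, 2H, 1N → 0 − 2 + 1 = -1
C1: 1C, 1H, 1O, 1Cl → 0 − 1 + 1 + 1 = +1
Difference: -1 − (+1) = -2.

-2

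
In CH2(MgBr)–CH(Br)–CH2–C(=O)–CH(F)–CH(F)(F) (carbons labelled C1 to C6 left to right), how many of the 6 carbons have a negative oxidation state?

Tallying each carbon's bonds:
C1: 1C, 2H, 1Mg → 0 − 2 − 1 = -3
C2: 2C, 1H, 1Br → 0 − 1 + 1 = 0
C3: 2C, 2H → 0 − 2 = -2
C4: 2C, 2O → 0 + 2 = +2
C5: 2C, 1H, 1F → 0 − 1 + 1 = 0
C6: 1C, 1H, 2F → 0 − 1 + 2 = +1
2 carbons (C1, C3) meet the condition.

2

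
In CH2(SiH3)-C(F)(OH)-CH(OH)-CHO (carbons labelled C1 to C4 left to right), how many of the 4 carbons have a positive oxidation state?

2

Tallying each carbon's bonds:
C1: 1C, 2H, 1Si → 0 − 2 − 1 = -3
C2: 2C, 1O, 1F → 0 + 1 + 1 = +2
C3: 2C, 1H, 1O → 0 − 1 + 1 = 0
C4: 1C, 1H, 2O → 0 − 1 + 2 = +1
2 carbons (C2, C4) meet the condition.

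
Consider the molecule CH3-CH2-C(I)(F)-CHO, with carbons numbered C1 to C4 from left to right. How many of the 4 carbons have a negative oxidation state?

Bonds to more-electronegative neighbours contribute +1 each, bonds to H or metals contribute −1 each, and C–C bonds contribute 0. Tallying each carbon:
C1: 1C, 3H → 0 − 3 = -3
C2: 2C, 2H → 0 − 2 = -2
C3: 2C, 1F, 1I → 0 + 1 + 1 = +2
C4: 1C, 1H, 2O → 0 − 1 + 2 = +1
2 carbons (C1, C2) meet the condition.

2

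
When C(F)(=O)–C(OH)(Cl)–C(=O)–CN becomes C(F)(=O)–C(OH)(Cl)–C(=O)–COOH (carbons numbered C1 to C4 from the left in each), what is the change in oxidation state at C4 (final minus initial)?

Before: C4 has 1 bond to C, 3 bonds to N → oxidation state +3.
After: C4 has 1 bond to C, 3 bonds to O → oxidation state +3.
Δ = +3 − (+3) = 0, so no net redox change at C4.

0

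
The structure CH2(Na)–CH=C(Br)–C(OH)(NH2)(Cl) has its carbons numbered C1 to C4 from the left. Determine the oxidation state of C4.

Count +1 for every bond to an atom more electronegative than carbon and −1 for every bond to one less electronegative; C–C bonds are 0.
C4 has one bond to C (0), one bond to O (+1), one bond to N (+1), one bond to Cl (+1).
Oxidation state = 0 + 1 + 1 + 1 = +3.

+3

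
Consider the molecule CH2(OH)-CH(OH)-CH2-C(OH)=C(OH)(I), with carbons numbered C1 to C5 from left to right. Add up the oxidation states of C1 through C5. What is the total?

0

Bonds to more-electronegative neighbours contribute +1 each, bonds to H or metals contribute −1 each, and C–C bonds contribute 0. Tallying each carbon:
C1: 1C, 2H, 1O → 0 − 2 + 1 = -1
C2: 2C, 1H, 1O → 0 − 1 + 1 = 0
C3: 2C, 2H → 0 − 2 = -2
C4: 3C, 1O → 0 + 1 = +1
C5: 2C, 1O, 1I → 0 + 1 + 1 = +2
Sum = -1 + 0 − 2 + 1 + 2 = 0.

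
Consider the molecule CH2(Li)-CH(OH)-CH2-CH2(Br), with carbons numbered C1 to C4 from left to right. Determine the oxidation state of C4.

C4 has one bond to C (0), one bond to H (-1), one bond to H (-1), one bond to Br (+1).
Oxidation state = 0 − 1 − 1 + 1 = -1.

-1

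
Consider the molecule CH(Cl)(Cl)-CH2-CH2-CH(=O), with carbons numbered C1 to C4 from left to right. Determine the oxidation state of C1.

+1

C1 has one bond to C (0), one bond to H (-1), one bond to Cl (+1), one bond to Cl (+1).
Oxidation state = 0 − 1 + 1 + 1 = +1.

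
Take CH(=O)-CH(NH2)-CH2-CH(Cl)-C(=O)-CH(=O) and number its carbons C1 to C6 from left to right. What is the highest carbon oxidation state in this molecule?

Assign +1 per bond to O/N/halogen, −1 per bond to H or an electropositive element, and 0 per bond to carbon. Tallying each carbon:
C1: 1C, 1H, 2O → 0 − 1 + 2 = +1
C2: 2C, 1H, 1N → 0 − 1 + 1 = 0
C3: 2C, 2H → 0 − 2 = -2
C4: 2C, 1H, 1Cl → 0 − 1 + 1 = 0
C5: 2C, 2O → 0 + 2 = +2
C6: 1C, 1H, 2O → 0 − 1 + 2 = +1
The highest value is +2.

+2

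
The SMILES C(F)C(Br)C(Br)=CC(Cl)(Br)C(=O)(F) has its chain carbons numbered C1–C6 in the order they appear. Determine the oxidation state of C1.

Each bond to a more electronegative atom (O, N, halogen) counts +1, each bond to a less electronegative atom (H, metal, B, Si) counts −1, and each C–C bond counts 0.
C1 has one bond to C (0), one bond to H (-1), one bond to F (+1), one bond to H (-1).
Oxidation state = 0 − 1 + 1 − 1 = -1.

-1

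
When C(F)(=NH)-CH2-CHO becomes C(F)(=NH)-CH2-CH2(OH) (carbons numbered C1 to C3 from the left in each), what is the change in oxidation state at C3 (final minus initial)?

-2

Before: C3 has 1 bond to C, 1 bond to H, 2 bonds to O → oxidation state +1.
After: C3 has 1 bond to C, 2 bonds to H, 1 bond to O → oxidation state -1.
Δ = -1 − (+1) = -2, so this is a reduction at C3.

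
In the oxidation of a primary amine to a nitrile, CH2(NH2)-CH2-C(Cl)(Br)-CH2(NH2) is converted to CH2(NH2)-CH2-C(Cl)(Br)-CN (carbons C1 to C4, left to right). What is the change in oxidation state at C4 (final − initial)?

Before: C4 has 1 bond to C, 2 bonds to H, 1 bond to N → oxidation state -1.
After: C4 has 1 bond to C, 3 bonds to N → oxidation state +3.
Δ = +3 − (-1) = +4, so this is an oxidation at C4.

+4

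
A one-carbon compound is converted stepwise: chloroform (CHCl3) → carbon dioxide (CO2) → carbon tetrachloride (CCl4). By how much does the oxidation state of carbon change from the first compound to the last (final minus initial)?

Carbon oxidation states along the series — chloroform: +2, carbon dioxide: +4, carbon tetrachloride: +4.
Net change = +4 − (+2) = +2.

+2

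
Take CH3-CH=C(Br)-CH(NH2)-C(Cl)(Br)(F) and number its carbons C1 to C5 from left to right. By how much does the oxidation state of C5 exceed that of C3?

C5: 1C, 1F, 1Cl, 1Br → 0 + 1 + 1 + 1 = +3
C3: 3C, 1Br → 0 + 1 = +1
Difference: +3 − (+1) = +2.

+2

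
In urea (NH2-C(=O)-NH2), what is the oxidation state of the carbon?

+4

The carbon has one bond to N (+1), a double bond to O (2×+1 = +2), one bond to N (+1).
Oxidation state = +1 + 2 + 1 = +4.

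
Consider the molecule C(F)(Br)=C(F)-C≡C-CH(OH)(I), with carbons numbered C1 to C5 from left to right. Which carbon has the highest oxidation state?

Each bond to a more electronegative atom (O, N, halogen) counts +1, each bond to a less electronegative atom (H, metal, B, Si) counts −1, and each C–C bond counts 0. Tallying each carbon:
C1: 2C, 1F, 1Br → 0 + 1 + 1 = +2
C2: 3C, 1F → 0 + 1 = +1
C3: 4C → 0 = 0
C4: 4C → 0 = 0
C5: 1C, 1H, 1O, 1I → 0 − 1 + 1 + 1 = +1
The most oxidised carbon is C1 at +2.

C1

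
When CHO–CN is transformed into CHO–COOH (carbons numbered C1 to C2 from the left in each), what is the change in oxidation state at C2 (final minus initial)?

0

Before: C2 has 1 bond to C, 3 bonds to N → oxidation state +3.
After: C2 has 1 bond to C, 3 bonds to O → oxidation state +3.
Δ = +3 − (+3) = 0, so no net redox change at C2.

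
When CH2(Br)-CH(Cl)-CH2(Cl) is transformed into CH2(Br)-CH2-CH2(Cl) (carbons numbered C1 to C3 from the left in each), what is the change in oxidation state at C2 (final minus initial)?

Before: C2 has 2 bonds to C, 1 bond to H, 1 bond to Cl → oxidation state 0.
After: C2 has 2 bonds to C, 2 bonds to H → oxidation state -2.
Δ = -2 − (0) = -2, so this is a reduction at C2.

-2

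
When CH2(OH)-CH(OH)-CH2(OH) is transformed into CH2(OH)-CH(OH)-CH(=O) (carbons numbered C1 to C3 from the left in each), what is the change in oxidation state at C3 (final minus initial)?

Before: C3 has 1 bond to C, 2 bonds to H, 1 bond to O → oxidation state -1.
After: C3 has 1 bond to C, 1 bond to H, 2 bonds to O → oxidation state +1.
Δ = +1 − (-1) = +2, so this is an oxidation at C3.

+2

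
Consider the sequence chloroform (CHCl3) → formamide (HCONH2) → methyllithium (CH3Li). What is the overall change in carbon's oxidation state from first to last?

Carbon oxidation states along the series — chloroform: +2, formamide: +2, methyllithium: -4.
Net change = -4 − (+2) = -6.

-6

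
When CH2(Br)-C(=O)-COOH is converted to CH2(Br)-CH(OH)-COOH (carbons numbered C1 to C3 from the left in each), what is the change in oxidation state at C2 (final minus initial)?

-2

Before: C2 has 2 bonds to C, 2 bonds to O → oxidation state +2.
After: C2 has 2 bonds to C, 1 bond to H, 1 bond to O → oxidation state 0.
Δ = 0 − (+2) = -2, so this is a reduction at C2.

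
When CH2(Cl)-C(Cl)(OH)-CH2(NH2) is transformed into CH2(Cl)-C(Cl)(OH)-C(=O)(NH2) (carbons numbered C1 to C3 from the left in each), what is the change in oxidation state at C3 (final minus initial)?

Before: C3 has 1 bond to C, 2 bonds to H, 1 bond to N → oxidation state -1.
After: C3 has 1 bond to C, 2 bonds to O, 1 bond to N → oxidation state +3.
Δ = +3 − (-1) = +4, so this is an oxidation at C3.

+4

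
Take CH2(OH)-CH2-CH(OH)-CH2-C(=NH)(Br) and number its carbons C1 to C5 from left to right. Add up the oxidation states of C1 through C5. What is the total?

Count +1 for every bond to an atom more electronegative than carbon and −1 for every bond to one less electronegative; C–C bonds are 0. Tallying each carbon:
C1: 1C, 2H, 1O → 0 − 2 + 1 = -1
C2: 2C, 2H → 0 − 2 = -2
C3: 2C, 1H, 1O → 0 − 1 + 1 = 0
C4: 2C, 2H → 0 − 2 = -2
C5: 1C, 2N, 1Br → 0 + 2 + 1 = +3
Sum = -1 − 2 + 0 − 2 + 3 = -2.

-2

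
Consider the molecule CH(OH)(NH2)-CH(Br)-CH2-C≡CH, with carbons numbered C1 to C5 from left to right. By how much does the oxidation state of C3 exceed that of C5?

-1

C3: 2C, 2H → 0 − 2 = -2
C5: 3C, 1H → 0 − 1 = -1
Difference: -2 − (-1) = -1.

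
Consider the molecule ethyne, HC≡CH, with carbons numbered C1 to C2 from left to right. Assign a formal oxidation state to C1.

-1

Assign +1 per bond to O/N/halogen, −1 per bond to H or an electropositive element, and 0 per bond to carbon.
C1 has one bond to H (-1), a triple bond to C (3×0 = 0).
Oxidation state = -1 + 0 = -1.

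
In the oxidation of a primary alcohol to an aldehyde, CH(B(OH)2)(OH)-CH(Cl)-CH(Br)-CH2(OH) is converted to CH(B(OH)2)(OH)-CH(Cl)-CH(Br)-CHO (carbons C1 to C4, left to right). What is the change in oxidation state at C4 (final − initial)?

+2

Before: C4 has 1 bond to C, 2 bonds to H, 1 bond to O → oxidation state -1.
After: C4 has 1 bond to C, 1 bond to H, 2 bonds to O → oxidation state +1.
Δ = +1 − (-1) = +2, so this is an oxidation at C4.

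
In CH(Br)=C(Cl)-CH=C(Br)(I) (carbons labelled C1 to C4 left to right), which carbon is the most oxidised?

C4

Count +1 for every bond to an atom more electronegative than carbon and −1 for every bond to one less electronegative; C–C bonds are 0. Tallying each carbon:
C1: 2C, 1H, 1Br → 0 − 1 + 1 = 0
C2: 3C, 1Cl → 0 + 1 = +1
C3: 3C, 1H → 0 − 1 = -1
C4: 2C, 1Br, 1I → 0 + 1 + 1 = +2
The most oxidised carbon is C4 at +2.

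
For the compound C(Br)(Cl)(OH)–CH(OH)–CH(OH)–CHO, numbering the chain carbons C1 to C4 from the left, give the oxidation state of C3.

C3 has one bond to C (0), one bond to C (0), one bond to H (-1), one bond to O (+1).
Oxidation state = 0 + 0 − 1 + 1 = 0.

0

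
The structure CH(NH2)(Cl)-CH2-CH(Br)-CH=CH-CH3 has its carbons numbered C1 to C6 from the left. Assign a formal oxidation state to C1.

Count +1 for every bond to an atom more electronegative than carbon and −1 for every bond to one less electronegative; C–C bonds are 0.
C1 has one bond to C (0), one bond to N (+1), one bond to Cl (+1), one bond to H (-1).
Oxidation state = 0 + 1 + 1 − 1 = +1.

+1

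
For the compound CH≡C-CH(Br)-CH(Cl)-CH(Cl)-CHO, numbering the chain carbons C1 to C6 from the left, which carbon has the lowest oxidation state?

C1

Each bond to a more electronegative atom (O, N, halogen) counts +1, each bond to a less electronegative atom (H, metal, B, Si) counts −1, and each C–C bond counts 0. Tallying each carbon:
C1: 3C, 1H → 0 − 1 = -1
C2: 4C → 0 = 0
C3: 2C, 1H, 1Br → 0 − 1 + 1 = 0
C4: 2C, 1H, 1Cl → 0 − 1 + 1 = 0
C5: 2C, 1H, 1Cl → 0 − 1 + 1 = 0
C6: 1C, 1H, 2O → 0 − 1 + 2 = +1
The most reduced carbon is C1 at -1.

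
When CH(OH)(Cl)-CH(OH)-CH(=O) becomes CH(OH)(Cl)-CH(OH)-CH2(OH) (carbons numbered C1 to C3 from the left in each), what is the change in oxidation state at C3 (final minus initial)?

-2

Before: C3 has 1 bond to C, 1 bond to H, 2 bonds to O → oxidation state +1.
After: C3 has 1 bond to C, 2 bonds to H, 1 bond to O → oxidation state -1.
Δ = -1 − (+1) = -2, so this is a reduction at C3.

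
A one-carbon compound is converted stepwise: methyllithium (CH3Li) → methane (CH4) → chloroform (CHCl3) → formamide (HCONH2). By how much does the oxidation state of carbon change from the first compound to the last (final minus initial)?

Carbon oxidation states along the series — methyllithium: -4, methane: -4, chloroform: +2, formamide: +2.
Net change = +2 − (-4) = +6.

+6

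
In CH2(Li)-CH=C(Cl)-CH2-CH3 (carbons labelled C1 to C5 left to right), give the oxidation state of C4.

-2

Assign +1 per bond to O/N/halogen, −1 per bond to H or an electropositive element, and 0 per bond to carbon.
C4 has one bond to C (0), one bond to C (0), one bond to H (-1), one bond to H (-1).
Oxidation state = 0 + 0 − 1 − 1 = -2.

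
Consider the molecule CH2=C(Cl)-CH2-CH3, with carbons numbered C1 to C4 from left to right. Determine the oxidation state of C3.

-2

Each bond to a more electronegative atom (O, N, halogen) counts +1, each bond to a less electronegative atom (H, metal, B, Si) counts −1, and each C–C bond counts 0.
C3 has one bond to C (0), one bond to C (0), one bond to H (-1), one bond to H (-1).
Oxidation state = 0 + 0 − 1 − 1 = -2.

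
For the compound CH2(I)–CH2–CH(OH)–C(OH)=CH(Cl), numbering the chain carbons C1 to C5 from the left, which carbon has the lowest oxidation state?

C2

Count +1 for every bond to an atom more electronegative than carbon and −1 for every bond to one less electronegative; C–C bonds are 0. Tallying each carbon:
C1: 1C, 2H, 1I → 0 − 2 + 1 = -1
C2: 2C, 2H → 0 − 2 = -2
C3: 2C, 1H, 1O → 0 − 1 + 1 = 0
C4: 3C, 1O → 0 + 1 = +1
C5: 2C, 1H, 1Cl → 0 − 1 + 1 = 0
The most reduced carbon is C2 at -2.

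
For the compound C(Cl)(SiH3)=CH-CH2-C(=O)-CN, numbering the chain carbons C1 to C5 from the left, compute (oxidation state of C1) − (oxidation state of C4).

C1: 2C, 1Cl, 1Si → 0 + 1 − 1 = 0
C4: 2C, 2O → 0 + 2 = +2
Difference: 0 − (+2) = -2.

-2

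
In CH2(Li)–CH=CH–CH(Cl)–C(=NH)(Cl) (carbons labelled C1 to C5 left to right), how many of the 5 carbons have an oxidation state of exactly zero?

1

Tallying each carbon's bonds:
C1: 1C, 2H, 1Li → 0 − 2 − 1 = -3
C2: 3C, 1H → 0 − 1 = -1
C3: 3C, 1H → 0 − 1 = -1
C4: 2C, 1H, 1Cl → 0 − 1 + 1 = 0
C5: 1C, 2N, 1Cl → 0 + 2 + 1 = +3
1 carbon (C4) meets the condition.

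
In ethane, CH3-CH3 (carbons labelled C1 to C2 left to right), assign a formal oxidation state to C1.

-3

C1 has one bond to H (-1), one bond to H (-1), one bond to H (-1), one bond to C (0).
Oxidation state = -1 − 1 − 1 + 0 = -3.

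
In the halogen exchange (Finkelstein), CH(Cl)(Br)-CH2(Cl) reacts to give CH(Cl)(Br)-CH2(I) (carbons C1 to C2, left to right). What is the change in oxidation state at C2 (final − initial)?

0

Before: C2 has 1 bond to C, 2 bonds to H, 1 bond to Cl → oxidation state -1.
After: C2 has 1 bond to C, 2 bonds to H, 1 bond to I → oxidation state -1.
Δ = -1 − (-1) = 0, so no net redox change at C2.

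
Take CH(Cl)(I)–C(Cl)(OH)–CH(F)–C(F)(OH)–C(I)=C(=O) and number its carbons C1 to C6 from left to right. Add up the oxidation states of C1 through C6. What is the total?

+8

Tallying each carbon's bonds:
C1: 1C, 1H, 1Cl, 1I → 0 − 1 + 1 + 1 = +1
C2: 2C, 1O, 1Cl → 0 + 1 + 1 = +2
C3: 2C, 1H, 1F → 0 − 1 + 1 = 0
C4: 2C, 1O, 1F → 0 + 1 + 1 = +2
C5: 3C, 1I → 0 + 1 = +1
C6: 2C, 2O → 0 + 2 = +2
Sum = +1 + 2 + 0 + 2 + 1 + 2 = +8.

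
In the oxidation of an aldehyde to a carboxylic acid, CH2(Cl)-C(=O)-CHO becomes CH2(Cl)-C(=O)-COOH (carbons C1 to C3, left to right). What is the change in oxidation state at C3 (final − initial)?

+2

Before: C3 has 1 bond to C, 1 bond to H, 2 bonds to O → oxidation state +1.
After: C3 has 1 bond to C, 3 bonds to O → oxidation state +3.
Δ = +3 − (+1) = +2, so this is an oxidation at C3.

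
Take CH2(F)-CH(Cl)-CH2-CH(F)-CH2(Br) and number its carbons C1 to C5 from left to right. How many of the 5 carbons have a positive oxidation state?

0

Tallying each carbon's bonds:
C1: 1C, 2H, 1F → 0 − 2 + 1 = -1
C2: 2C, 1H, 1Cl → 0 − 1 + 1 = 0
C3: 2C, 2H → 0 − 2 = -2
C4: 2C, 1H, 1F → 0 − 1 + 1 = 0
C5: 1C, 2H, 1Br → 0 − 2 + 1 = -1
0 carbons meet the condition.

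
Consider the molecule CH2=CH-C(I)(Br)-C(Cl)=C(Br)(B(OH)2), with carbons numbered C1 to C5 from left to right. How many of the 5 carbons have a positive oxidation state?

2

Tallying each carbon's bonds:
C1: 2C, 2H → 0 − 2 = -2
C2: 3C, 1H → 0 − 1 = -1
C3: 2C, 1Br, 1I → 0 + 1 + 1 = +2
C4: 3C, 1Cl → 0 + 1 = +1
C5: 2C, 1Br, 1B → 0 + 1 − 1 = 0
2 carbons (C3, C4) meet the condition.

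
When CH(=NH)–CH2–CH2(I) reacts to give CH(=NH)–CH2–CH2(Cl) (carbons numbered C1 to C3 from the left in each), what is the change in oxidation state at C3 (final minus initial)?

Before: C3 has 1 bond to C, 2 bonds to H, 1 bond to I → oxidation state -1.
After: C3 has 1 bond to C, 2 bonds to H, 1 bond to Cl → oxidation state -1.
Δ = -1 − (-1) = 0, so no net redox change at C3.

0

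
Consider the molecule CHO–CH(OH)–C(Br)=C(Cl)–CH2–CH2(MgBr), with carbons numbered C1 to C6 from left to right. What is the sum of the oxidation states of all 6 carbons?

Count +1 for every bond to an atom more electronegative than carbon and −1 for every bond to one less electronegative; C–C bonds are 0. Tallying each carbon:
C1: 1C, 1H, 2O → 0 − 1 + 2 = +1
C2: 2C, 1H, 1O → 0 − 1 + 1 = 0
C3: 3C, 1Br → 0 + 1 = +1
C4: 3C, 1Cl → 0 + 1 = +1
C5: 2C, 2H → 0 − 2 = -2
C6: 1C, 2H, 1Mg → 0 − 2 − 1 = -3
Sum = +1 + 0 + 1 + 1 − 2 − 3 = -2.

-2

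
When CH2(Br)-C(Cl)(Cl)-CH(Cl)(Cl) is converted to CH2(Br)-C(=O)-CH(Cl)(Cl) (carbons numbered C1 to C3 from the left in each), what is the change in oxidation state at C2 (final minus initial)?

0

Before: C2 has 2 bonds to C, 2 bonds to Cl → oxidation state +2.
After: C2 has 2 bonds to C, 2 bonds to O → oxidation state +2.
Δ = +2 − (+2) = 0, so no net redox change at C2.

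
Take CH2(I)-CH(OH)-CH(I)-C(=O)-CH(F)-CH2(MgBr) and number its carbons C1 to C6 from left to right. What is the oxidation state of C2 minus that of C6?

C2: 2C, 1H, 1O → 0 − 1 + 1 = 0
C6: 1C, 2H, 1Mg → 0 − 2 − 1 = -3
Difference: 0 − (-3) = +3.

+3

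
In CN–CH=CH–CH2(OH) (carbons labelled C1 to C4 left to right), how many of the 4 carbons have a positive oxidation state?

1

Tallying each carbon's bonds:
C1: 1C, 3N → 0 + 3 = +3
C2: 3C, 1H → 0 − 1 = -1
C3: 3C, 1H → 0 − 1 = -1
C4: 1C, 2H, 1O → 0 − 2 + 1 = -1
1 carbon (C1) meets the condition.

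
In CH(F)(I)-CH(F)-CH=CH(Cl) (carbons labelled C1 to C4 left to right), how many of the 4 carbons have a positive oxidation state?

1

Assign +1 per bond to O/N/halogen, −1 per bond to H or an electropositive element, and 0 per bond to carbon. Tallying each carbon:
C1: 1C, 1H, 1F, 1I → 0 − 1 + 1 + 1 = +1
C2: 2C, 1H, 1F → 0 − 1 + 1 = 0
C3: 3C, 1H → 0 − 1 = -1
C4: 2C, 1H, 1Cl → 0 − 1 + 1 = 0
1 carbon (C1) meets the condition.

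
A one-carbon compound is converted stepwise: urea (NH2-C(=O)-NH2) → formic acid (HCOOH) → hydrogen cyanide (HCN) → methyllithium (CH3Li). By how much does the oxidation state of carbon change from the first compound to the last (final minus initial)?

Carbon oxidation states along the series — urea: +4, formic acid: +2, hydrogen cyanide: +2, methyllithium: -4.
Net change = -4 − (+4) = -8.

-8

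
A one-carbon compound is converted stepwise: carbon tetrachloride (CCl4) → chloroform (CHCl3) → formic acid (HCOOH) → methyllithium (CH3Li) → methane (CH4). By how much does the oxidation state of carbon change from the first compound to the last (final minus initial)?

-8

Carbon oxidation states along the series — carbon tetrachloride: +4, chloroform: +2, formic acid: +2, methyllithium: -4, methane: -4.
Net change = -4 − (+4) = -8.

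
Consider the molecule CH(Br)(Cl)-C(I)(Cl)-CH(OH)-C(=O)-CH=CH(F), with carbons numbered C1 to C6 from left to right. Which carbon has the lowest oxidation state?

C5

Tallying each carbon's bonds:
C1: 1C, 1H, 1Cl, 1Br → 0 − 1 + 1 + 1 = +1
C2: 2C, 1Cl, 1I → 0 + 1 + 1 = +2
C3: 2C, 1H, 1O → 0 − 1 + 1 = 0
C4: 2C, 2O → 0 + 2 = +2
C5: 3C, 1H → 0 − 1 = -1
C6: 2C, 1H, 1F → 0 − 1 + 1 = 0
The most reduced carbon is C5 at -1.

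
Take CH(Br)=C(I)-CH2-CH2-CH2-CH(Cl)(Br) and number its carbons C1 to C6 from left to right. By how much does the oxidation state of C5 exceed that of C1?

C5: 2C, 2H → 0 − 2 = -2
C1: 2C, 1H, 1Br → 0 − 1 + 1 = 0
Difference: -2 − (0) = -2.

-2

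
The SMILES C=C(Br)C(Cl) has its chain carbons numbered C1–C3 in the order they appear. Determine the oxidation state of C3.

-1

Each bond to a more electronegative atom (O, N, halogen) counts +1, each bond to a less electronegative atom (H, metal, B, Si) counts −1, and each C–C bond counts 0.
C3 has one bond to C (0), one bond to H (-1), one bond to H (-1), one bond to Cl (+1).
Oxidation state = 0 − 1 − 1 + 1 = -1.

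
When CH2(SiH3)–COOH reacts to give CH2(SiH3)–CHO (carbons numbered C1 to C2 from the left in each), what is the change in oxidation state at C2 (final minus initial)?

Before: C2 has 1 bond to C, 3 bonds to O → oxidation state +3.
After: C2 has 1 bond to C, 1 bond to H, 2 bonds to O → oxidation state +1.
Δ = +1 − (+3) = -2, so this is a reduction at C2.

-2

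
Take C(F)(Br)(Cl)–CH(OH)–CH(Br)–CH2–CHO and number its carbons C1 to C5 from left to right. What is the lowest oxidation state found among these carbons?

Each bond to a more electronegative atom (O, N, halogen) counts +1, each bond to a less electronegative atom (H, metal, B, Si) counts −1, and each C–C bond counts 0. Tallying each carbon:
C1: 1C, 1F, 1Cl, 1Br → 0 + 1 + 1 + 1 = +3
C2: 2C, 1H, 1O → 0 − 1 + 1 = 0
C3: 2C, 1H, 1Br → 0 − 1 + 1 = 0
C4: 2C, 2H → 0 − 2 = -2
C5: 1C, 1H, 2O → 0 − 1 + 2 = +1
The lowest value is -2.

-2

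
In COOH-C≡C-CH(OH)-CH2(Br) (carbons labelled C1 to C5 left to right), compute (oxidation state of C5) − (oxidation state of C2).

-1

C5: 1C, 2H, 1Br → 0 − 2 + 1 = -1
C2: 4C → 0 = 0
Difference: -1 − (0) = -1.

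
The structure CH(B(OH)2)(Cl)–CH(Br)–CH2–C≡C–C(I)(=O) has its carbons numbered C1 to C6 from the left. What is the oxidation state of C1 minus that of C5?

-1

C1: 1C, 1H, 1Cl, 1B → 0 − 1 + 1 − 1 = -1
C5: 4C → 0 = 0
Difference: -1 − (0) = -1.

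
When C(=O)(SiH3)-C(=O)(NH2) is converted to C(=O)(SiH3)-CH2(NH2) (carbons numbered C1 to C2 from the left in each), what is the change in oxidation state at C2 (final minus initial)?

Before: C2 has 1 bond to C, 2 bonds to O, 1 bond to N → oxidation state +3.
After: C2 has 1 bond to C, 2 bonds to H, 1 bond to N → oxidation state -1.
Δ = -1 − (+3) = -4, so this is a reduction at C2.

-4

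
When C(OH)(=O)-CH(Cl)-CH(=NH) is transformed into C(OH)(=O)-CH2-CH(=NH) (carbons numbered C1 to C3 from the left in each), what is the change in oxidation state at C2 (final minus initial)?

Before: C2 has 2 bonds to C, 1 bond to H, 1 bond to Cl → oxidation state 0.
After: C2 has 2 bonds to C, 2 bonds to H → oxidation state -2.
Δ = -2 − (0) = -2, so this is a reduction at C2.

-2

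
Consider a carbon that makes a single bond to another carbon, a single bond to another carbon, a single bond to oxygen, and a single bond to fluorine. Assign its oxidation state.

+2

Each bond to a more electronegative atom (O, N, halogen) counts +1, each bond to a less electronegative atom (H, metal, B, Si) counts −1, and each C–C bond counts 0.
The carbon has one bond to C (0), one bond to C (0), one bond to O (+1), one bond to F (+1).
Oxidation state = 0 + 0 + 1 + 1 = +2.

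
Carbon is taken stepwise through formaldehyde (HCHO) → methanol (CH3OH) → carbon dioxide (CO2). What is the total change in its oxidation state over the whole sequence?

Carbon oxidation states along the series — formaldehyde: 0, methanol: -2, carbon dioxide: +4.
Net change = +4 − (0) = +4.

+4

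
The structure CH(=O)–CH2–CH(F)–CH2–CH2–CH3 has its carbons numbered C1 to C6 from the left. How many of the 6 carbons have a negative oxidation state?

4

Assign +1 per bond to O/N/halogen, −1 per bond to H or an electropositive element, and 0 per bond to carbon. Tallying each carbon:
C1: 1C, 1H, 2O → 0 − 1 + 2 = +1
C2: 2C, 2H → 0 − 2 = -2
C3: 2C, 1H, 1F → 0 − 1 + 1 = 0
C4: 2C, 2H → 0 − 2 = -2
C5: 2C, 2H → 0 − 2 = -2
C6: 1C, 3H → 0 − 3 = -3
4 carbons (C2, C4, C5, C6) meet the condition.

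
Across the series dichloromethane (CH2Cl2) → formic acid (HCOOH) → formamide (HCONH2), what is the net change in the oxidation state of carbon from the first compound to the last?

Carbon oxidation states along the series — dichloromethane: 0, formic acid: +2, formamide: +2.
Net change = +2 − (0) = +2.

+2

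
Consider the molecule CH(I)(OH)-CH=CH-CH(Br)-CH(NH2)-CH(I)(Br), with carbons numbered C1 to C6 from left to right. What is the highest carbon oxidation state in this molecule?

Count +1 for every bond to an atom more electronegative than carbon and −1 for every bond to one less electronegative; C–C bonds are 0. Tallying each carbon:
C1: 1C, 1H, 1O, 1I → 0 − 1 + 1 + 1 = +1
C2: 3C, 1H → 0 − 1 = -1
C3: 3C, 1H → 0 − 1 = -1
C4: 2C, 1H, 1Br → 0 − 1 + 1 = 0
C5: 2C, 1H, 1N → 0 − 1 + 1 = 0
C6: 1C, 1H, 1Br, 1I → 0 − 1 + 1 + 1 = +1
The highest value is +1.

+1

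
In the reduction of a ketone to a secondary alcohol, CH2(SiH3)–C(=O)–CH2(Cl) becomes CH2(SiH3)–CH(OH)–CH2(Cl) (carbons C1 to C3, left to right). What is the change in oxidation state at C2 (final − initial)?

-2

Before: C2 has 2 bonds to C, 2 bonds to O → oxidation state +2.
After: C2 has 2 bonds to C, 1 bond to H, 1 bond to O → oxidation state 0.
Δ = 0 − (+2) = -2, so this is a reduction at C2.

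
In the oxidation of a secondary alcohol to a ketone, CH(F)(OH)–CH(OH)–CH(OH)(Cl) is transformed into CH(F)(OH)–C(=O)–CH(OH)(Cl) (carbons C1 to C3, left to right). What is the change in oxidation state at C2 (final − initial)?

Before: C2 has 2 bonds to C, 1 bond to H, 1 bond to O → oxidation state 0.
After: C2 has 2 bonds to C, 2 bonds to O → oxidation state +2.
Δ = +2 − (0) = +2, so this is an oxidation at C2.

+2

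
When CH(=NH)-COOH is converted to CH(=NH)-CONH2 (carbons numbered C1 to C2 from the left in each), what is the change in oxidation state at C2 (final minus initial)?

0

Before: C2 has 1 bond to C, 3 bonds to O → oxidation state +3.
After: C2 has 1 bond to C, 2 bonds to O, 1 bond to N → oxidation state +3.
Δ = +3 − (+3) = 0, so no net redox change at C2.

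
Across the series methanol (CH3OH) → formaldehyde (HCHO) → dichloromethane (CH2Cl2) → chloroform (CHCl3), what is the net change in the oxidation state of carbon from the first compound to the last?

Carbon oxidation states along the series — methanol: -2, formaldehyde: 0, dichloromethane: 0, chloroform: +2.
Net change = +2 − (-2) = +4.

+4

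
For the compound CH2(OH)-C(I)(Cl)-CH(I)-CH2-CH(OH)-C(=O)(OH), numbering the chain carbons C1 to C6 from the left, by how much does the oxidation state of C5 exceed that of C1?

+1

C5: 2C, 1H, 1O → 0 − 1 + 1 = 0
C1: 1C, 2H, 1O → 0 − 2 + 1 = -1
Difference: 0 − (-1) = +1.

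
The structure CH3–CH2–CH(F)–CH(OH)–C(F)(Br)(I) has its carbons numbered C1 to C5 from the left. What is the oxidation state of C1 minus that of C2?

C1: 1C, 3H → 0 − 3 = -3
C2: 2C, 2H → 0 − 2 = -2
Difference: -3 − (-2) = -1.

-1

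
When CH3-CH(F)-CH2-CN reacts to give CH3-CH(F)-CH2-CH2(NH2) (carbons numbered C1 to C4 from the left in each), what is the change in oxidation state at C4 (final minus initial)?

Before: C4 has 1 bond to C, 3 bonds to N → oxidation state +3.
After: C4 has 1 bond to C, 2 bonds to H, 1 bond to N → oxidation state -1.
Δ = -1 − (+3) = -4, so this is a reduction at C4.

-4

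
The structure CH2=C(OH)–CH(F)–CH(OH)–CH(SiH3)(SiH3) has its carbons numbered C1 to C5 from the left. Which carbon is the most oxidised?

C2

Each bond to a more electronegative atom (O, N, halogen) counts +1, each bond to a less electronegative atom (H, metal, B, Si) counts −1, and each C–C bond counts 0. Tallying each carbon:
C1: 2C, 2H → 0 − 2 = -2
C2: 3C, 1O → 0 + 1 = +1
C3: 2C, 1H, 1F → 0 − 1 + 1 = 0
C4: 2C, 1H, 1O → 0 − 1 + 1 = 0
C5: 1C, 1H, 2Si → 0 − 1 − 2 = -3
The most oxidised carbon is C2 at +1.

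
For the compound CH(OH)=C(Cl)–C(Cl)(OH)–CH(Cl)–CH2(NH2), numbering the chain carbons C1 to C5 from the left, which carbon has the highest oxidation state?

Assign +1 per bond to O/N/halogen, −1 per bond to H or an electropositive element, and 0 per bond to carbon. Tallying each carbon:
C1: 2C, 1H, 1O → 0 − 1 + 1 = 0
C2: 3C, 1Cl → 0 + 1 = +1
C3: 2C, 1O, 1Cl → 0 + 1 + 1 = +2
C4: 2C, 1H, 1Cl → 0 − 1 + 1 = 0
C5: 1C, 2H, 1N → 0 − 2 + 1 = -1
The most oxidised carbon is C3 at +2.

C3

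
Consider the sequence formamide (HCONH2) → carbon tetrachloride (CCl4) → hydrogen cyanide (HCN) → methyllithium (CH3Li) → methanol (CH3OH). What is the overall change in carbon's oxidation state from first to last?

-4

Carbon oxidation states along the series — formamide: +2, carbon tetrachloride: +4, hydrogen cyanide: +2, methyllithium: -4, methanol: -2.
Net change = -2 − (+2) = -4.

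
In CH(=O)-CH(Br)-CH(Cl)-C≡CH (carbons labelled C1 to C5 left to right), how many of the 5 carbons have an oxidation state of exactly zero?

Bonds to more-electronegative neighbours contribute +1 each, bonds to H or metals contribute −1 each, and C–C bonds contribute 0. Tallying each carbon:
C1: 1C, 1H, 2O → 0 − 1 + 2 = +1
C2: 2C, 1H, 1Br → 0 − 1 + 1 = 0
C3: 2C, 1H, 1Cl → 0 − 1 + 1 = 0
C4: 4C → 0 = 0
C5: 3C, 1H → 0 − 1 = -1
3 carbons (C2, C3, C4) meet the condition.

3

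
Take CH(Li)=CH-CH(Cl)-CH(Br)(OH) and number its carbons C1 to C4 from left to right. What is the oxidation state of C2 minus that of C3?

-1

C2: 3C, 1H → 0 − 1 = -1
C3: 2C, 1H, 1Cl → 0 − 1 + 1 = 0
Difference: -1 − (0) = -1.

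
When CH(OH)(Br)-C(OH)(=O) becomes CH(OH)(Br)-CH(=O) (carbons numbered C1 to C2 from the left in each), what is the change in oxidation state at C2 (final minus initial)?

-2

Before: C2 has 1 bond to C, 3 bonds to O → oxidation state +3.
After: C2 has 1 bond to C, 1 bond to H, 2 bonds to O → oxidation state +1.
Δ = +1 − (+3) = -2, so this is a reduction at C2.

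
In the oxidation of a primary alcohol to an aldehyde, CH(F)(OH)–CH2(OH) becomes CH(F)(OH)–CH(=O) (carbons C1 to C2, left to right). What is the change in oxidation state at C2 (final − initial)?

+2

Before: C2 has 1 bond to C, 2 bonds to H, 1 bond to O → oxidation state -1.
After: C2 has 1 bond to C, 1 bond to H, 2 bonds to O → oxidation state +1.
Δ = +1 − (-1) = +2, so this is an oxidation at C2.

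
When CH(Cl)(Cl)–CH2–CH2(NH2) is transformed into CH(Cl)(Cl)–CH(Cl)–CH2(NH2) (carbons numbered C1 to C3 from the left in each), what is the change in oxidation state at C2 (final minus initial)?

+2

Before: C2 has 2 bonds to C, 2 bonds to H → oxidation state -2.
After: C2 has 2 bonds to C, 1 bond to H, 1 bond to Cl → oxidation state 0.
Δ = 0 − (-2) = +2, so this is an oxidation at C2.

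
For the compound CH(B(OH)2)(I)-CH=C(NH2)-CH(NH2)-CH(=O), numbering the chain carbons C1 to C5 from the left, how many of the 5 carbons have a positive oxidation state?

Tallying each carbon's bonds:
C1: 1C, 1H, 1I, 1B → 0 − 1 + 1 − 1 = -1
C2: 3C, 1H → 0 − 1 = -1
C3: 3C, 1N → 0 + 1 = +1
C4: 2C, 1H, 1N → 0 − 1 + 1 = 0
C5: 1C, 1H, 2O → 0 − 1 + 2 = +1
2 carbons (C3, C5) meet the condition.

2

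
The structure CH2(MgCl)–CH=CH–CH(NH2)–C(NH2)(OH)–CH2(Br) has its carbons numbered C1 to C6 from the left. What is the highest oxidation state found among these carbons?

+2

Tallying each carbon's bonds:
C1: 1C, 2H, 1Mg → 0 − 2 − 1 = -3
C2: 3C, 1H → 0 − 1 = -1
C3: 3C, 1H → 0 − 1 = -1
C4: 2C, 1H, 1N → 0 − 1 + 1 = 0
C5: 2C, 1O, 1N → 0 + 1 + 1 = +2
C6: 1C, 2H, 1Br → 0 − 2 + 1 = -1
The highest value is +2.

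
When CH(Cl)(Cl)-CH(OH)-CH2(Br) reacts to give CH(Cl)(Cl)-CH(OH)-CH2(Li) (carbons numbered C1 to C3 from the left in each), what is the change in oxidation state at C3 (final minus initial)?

Before: C3 has 1 bond to C, 2 bonds to H, 1 bond to Br → oxidation state -1.
After: C3 has 1 bond to C, 2 bonds to H, 1 bond to Li → oxidation state -3.
Δ = -3 − (-1) = -2, so this is a reduction at C3.

-2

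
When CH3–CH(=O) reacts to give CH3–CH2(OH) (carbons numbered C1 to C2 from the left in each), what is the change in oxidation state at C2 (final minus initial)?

Before: C2 has 1 bond to C, 1 bond to H, 2 bonds to O → oxidation state +1.
After: C2 has 1 bond to C, 2 bonds to H, 1 bond to O → oxidation state -1.
Δ = -1 − (+1) = -2, so this is a reduction at C2.

-2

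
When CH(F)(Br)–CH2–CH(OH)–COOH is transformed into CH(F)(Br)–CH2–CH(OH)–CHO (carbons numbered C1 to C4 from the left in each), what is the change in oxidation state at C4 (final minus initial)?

-2

Before: C4 has 1 bond to C, 3 bonds to O → oxidation state +3.
After: C4 has 1 bond to C, 1 bond to H, 2 bonds to O → oxidation state +1.
Δ = +1 − (+3) = -2, so this is a reduction at C4.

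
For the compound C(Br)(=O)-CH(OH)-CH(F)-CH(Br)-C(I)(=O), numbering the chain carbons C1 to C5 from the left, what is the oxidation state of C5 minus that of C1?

0

C5: 1C, 2O, 1I → 0 + 2 + 1 = +3
C1: 1C, 2O, 1Br → 0 + 2 + 1 = +3
Difference: +3 − (+3) = 0.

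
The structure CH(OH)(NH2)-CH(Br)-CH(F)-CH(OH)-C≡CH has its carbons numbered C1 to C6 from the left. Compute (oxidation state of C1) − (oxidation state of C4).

+1

C1: 1C, 1H, 1O, 1N → 0 − 1 + 1 + 1 = +1
C4: 2C, 1H, 1O → 0 − 1 + 1 = 0
Difference: +1 − (0) = +1.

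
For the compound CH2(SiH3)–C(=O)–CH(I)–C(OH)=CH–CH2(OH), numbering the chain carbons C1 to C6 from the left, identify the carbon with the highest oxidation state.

Tallying each carbon's bonds:
C1: 1C, 2H, 1Si → 0 − 2 − 1 = -3
C2: 2C, 2O → 0 + 2 = +2
C3: 2C, 1H, 1I → 0 − 1 + 1 = 0
C4: 3C, 1O → 0 + 1 = +1
C5: 3C, 1H → 0 − 1 = -1
C6: 1C, 2H, 1O → 0 − 2 + 1 = -1
The most oxidised carbon is C2 at +2.

C2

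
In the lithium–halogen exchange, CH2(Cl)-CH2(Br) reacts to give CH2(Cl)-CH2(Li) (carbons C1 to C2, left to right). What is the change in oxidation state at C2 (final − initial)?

Before: C2 has 1 bond to C, 2 bonds to H, 1 bond to Br → oxidation state -1.
After: C2 has 1 bond to C, 2 bonds to H, 1 bond to Li → oxidation state -3.
Δ = -3 − (-1) = -2, so this is a reduction at C2.

-2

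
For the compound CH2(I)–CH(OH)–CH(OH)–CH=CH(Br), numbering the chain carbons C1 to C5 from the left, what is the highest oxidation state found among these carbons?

0

Each bond to a more electronegative atom (O, N, halogen) counts +1, each bond to a less electronegative atom (H, metal, B, Si) counts −1, and each C–C bond counts 0. Tallying each carbon:
C1: 1C, 2H, 1I → 0 − 2 + 1 = -1
C2: 2C, 1H, 1O → 0 − 1 + 1 = 0
C3: 2C, 1H, 1O → 0 − 1 + 1 = 0
C4: 3C, 1H → 0 − 1 = -1
C5: 2C, 1H, 1Br → 0 − 1 + 1 = 0
The highest value is 0.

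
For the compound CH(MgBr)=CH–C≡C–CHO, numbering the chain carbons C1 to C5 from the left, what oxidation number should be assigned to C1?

Count +1 for every bond to an atom more electronegative than carbon and −1 for every bond to one less electronegative; C–C bonds are 0.
C1 has a double bond to C (2×0 = 0), one bond to Mg (-1), one bond to H (-1).
Oxidation state = 0 − 1 − 1 = -2.

-2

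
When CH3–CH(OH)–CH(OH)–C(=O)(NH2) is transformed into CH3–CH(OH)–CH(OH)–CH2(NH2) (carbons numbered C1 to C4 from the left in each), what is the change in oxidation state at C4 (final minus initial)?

Before: C4 has 1 bond to C, 2 bonds to O, 1 bond to N → oxidation state +3.
After: C4 has 1 bond to C, 2 bonds to H, 1 bond to N → oxidation state -1.
Δ = -1 − (+3) = -4, so this is a reduction at C4.

-4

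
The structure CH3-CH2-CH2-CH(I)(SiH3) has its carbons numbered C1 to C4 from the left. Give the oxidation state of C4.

Assign +1 per bond to O/N/halogen, −1 per bond to H or an electropositive element, and 0 per bond to carbon.
C4 has one bond to C (0), one bond to I (+1), one bond to H (-1), one bond to Si (-1).
Oxidation state = 0 + 1 − 1 − 1 = -1.

-1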